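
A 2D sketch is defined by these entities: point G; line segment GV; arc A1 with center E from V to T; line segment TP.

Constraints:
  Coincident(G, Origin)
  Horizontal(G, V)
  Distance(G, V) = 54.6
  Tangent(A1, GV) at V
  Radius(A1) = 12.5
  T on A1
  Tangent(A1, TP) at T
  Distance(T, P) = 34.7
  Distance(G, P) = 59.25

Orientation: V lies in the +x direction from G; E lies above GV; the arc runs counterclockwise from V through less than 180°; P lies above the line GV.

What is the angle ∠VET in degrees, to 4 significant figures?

136.5°

G is at the origin; GV is horizontal with |GV| = 54.6 and V on the +x side, so V = (54.60, 0.000). A1 meets GV tangentially, so EV is at right angles to GV, so E = V + (0, 12.5) = (54.60, 12.50). Since ET ⟂ TP (tangency), |EP| = √(12.5² + 34.7²) = 36.88 regardless of where T sits on A1. So P lies on both circle(G, 59.25) and circle(E, 36.88); the above-GV intersection is P = (38.02, 45.44). T is the foot of the tangent from P: T = (63.20, 21.57).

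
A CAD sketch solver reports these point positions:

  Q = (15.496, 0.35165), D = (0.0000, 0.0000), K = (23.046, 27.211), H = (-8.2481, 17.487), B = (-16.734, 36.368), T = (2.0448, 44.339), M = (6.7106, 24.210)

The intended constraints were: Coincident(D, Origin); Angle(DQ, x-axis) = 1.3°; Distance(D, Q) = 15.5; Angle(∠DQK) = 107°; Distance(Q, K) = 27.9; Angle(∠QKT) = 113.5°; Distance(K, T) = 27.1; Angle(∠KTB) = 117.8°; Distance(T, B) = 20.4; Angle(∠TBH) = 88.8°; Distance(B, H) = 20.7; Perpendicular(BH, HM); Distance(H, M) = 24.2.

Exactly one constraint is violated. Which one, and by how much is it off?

Distance(H, M) = 24.2 — off by 7.80.

D = (0.00, 0.00) ✓; DQ at 1.300° ✓; |DQ| = 15.50 ✓; ∠DQK = 107.0° ✓; |QK| = 27.90 ✓; ∠QKT = 113.5° ✓; |KT| = 27.10 ✓; ∠KTB = 117.8° ✓; |TB| = 20.40 ✓; ∠TBH = 88.80° ✓; |BH| = 20.70 ✓; ∠(BH, HM) = 90.00° ✓; |HM| = 16.40 ✗.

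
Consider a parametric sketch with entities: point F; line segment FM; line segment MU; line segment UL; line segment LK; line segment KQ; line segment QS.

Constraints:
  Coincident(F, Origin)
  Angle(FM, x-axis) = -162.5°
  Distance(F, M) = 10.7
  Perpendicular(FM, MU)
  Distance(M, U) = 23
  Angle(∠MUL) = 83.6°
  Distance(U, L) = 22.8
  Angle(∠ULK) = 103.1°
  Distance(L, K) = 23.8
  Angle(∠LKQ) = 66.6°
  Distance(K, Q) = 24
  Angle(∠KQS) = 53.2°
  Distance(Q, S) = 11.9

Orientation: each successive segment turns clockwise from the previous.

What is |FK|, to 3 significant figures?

15.1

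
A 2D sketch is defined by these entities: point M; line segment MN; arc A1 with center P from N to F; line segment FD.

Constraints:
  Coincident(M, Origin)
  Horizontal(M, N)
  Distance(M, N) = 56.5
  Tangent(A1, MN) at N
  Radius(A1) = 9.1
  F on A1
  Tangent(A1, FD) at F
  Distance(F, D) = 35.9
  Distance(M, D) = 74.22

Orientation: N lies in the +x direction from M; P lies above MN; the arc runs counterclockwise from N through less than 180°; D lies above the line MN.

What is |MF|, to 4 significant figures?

66.32

Checks: |MN| = 56.50 ✓; |PF| = 9.100 ✓; ∠(PF, FD) = 90.00° ✓; |FD| = 35.90 ✓; |MD| = 74.22 ✓.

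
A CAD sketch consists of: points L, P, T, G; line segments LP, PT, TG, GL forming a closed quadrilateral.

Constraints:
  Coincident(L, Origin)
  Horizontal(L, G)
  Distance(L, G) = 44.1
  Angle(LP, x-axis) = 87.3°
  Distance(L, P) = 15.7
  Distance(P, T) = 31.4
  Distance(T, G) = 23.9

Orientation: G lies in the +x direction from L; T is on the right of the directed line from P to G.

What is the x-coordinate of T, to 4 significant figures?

21.53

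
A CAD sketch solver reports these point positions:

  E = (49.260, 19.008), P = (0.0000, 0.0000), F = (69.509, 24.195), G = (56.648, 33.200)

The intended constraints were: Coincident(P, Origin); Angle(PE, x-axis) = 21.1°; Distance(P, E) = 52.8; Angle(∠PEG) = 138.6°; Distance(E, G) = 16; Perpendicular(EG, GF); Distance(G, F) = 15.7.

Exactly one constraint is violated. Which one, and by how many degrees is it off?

Perpendicular(EG, GF) — off by 7.50°.

P = (0.00, 0.00) ✓; PE at 21.10° ✓; |PE| = 52.80 ✓; ∠PEG = 138.6° ✓; |EG| = 16.00 ✓; ∠(EG, GF) = 97.50° ✗; |GF| = 15.70 ✓.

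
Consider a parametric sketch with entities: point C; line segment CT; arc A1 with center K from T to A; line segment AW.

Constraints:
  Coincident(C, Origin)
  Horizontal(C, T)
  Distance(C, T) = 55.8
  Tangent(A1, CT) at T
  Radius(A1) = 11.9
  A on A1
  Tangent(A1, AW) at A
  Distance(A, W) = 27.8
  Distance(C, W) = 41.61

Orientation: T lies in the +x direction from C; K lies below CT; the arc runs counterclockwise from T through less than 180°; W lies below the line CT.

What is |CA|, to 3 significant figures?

46.2

Checks: ∠(KT, TC) = 90.00° ✓; |KT| = 11.90 ✓; |KA| = 11.90 ✓; ∠(KA, AW) = 90.00° ✓; |AW| = 27.80 ✓; |CW| = 41.61 ✓.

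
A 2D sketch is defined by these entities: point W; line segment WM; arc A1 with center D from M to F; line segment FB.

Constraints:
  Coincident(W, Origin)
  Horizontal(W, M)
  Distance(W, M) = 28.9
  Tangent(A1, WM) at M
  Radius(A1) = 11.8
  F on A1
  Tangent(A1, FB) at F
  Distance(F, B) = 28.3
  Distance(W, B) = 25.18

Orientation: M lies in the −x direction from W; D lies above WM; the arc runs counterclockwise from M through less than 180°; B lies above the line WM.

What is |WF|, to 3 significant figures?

20.5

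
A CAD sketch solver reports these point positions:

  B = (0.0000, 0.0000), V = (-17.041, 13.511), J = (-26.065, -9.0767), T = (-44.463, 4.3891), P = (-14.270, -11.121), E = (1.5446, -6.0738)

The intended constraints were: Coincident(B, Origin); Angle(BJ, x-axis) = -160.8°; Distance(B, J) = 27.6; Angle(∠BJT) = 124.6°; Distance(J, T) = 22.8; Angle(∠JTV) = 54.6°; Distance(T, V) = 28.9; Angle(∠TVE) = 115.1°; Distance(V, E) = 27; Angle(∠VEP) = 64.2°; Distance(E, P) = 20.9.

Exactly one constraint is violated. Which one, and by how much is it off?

Distance(E, P) = 20.9 — off by 4.30.

B = (0.00, 0.00) ✓; BJ at -160.8° ✓; |BJ| = 27.60 ✓; ∠BJT = 124.6° ✓; |JT| = 22.80 ✓; ∠JTV = 54.60° ✓; |TV| = 28.90 ✓; ∠TVE = 115.1° ✓; |VE| = 27.00 ✓; ∠VEP = 64.20° ✓; |EP| = 16.60 ✗.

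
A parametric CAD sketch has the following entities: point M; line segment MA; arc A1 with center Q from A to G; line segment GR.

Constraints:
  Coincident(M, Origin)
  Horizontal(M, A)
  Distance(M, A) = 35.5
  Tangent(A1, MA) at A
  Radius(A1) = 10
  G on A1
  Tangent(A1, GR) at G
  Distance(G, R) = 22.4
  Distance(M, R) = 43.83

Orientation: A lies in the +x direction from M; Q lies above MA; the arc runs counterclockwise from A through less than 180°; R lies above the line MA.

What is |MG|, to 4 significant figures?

46.12

Checks: |QA| = 10.00 ✓; |QG| = 10.00 ✓; ∠(QG, GR) = 90.00° ✓; |GR| = 22.40 ✓; |MR| = 43.83 ✓.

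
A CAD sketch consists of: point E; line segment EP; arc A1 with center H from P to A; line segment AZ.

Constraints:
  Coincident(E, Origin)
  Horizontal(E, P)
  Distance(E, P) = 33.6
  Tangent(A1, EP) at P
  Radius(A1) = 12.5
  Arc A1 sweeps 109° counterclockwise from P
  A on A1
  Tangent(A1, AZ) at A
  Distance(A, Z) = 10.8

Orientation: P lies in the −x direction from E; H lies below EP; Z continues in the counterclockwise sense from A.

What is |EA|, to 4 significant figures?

48.35

Since A1 is tangent to EP there, HP ⟂ EP, so H = P + (0, -12.5) = (-33.60, -12.50). On A1, P sits at bearing 90° from H; a 109° counterclockwise sweep puts A at bearing 199°, so A = H + 12.5·(cos 199°, sin 199°) = (-45.42, -16.57). Then |EA| = |A − E| = 48.35.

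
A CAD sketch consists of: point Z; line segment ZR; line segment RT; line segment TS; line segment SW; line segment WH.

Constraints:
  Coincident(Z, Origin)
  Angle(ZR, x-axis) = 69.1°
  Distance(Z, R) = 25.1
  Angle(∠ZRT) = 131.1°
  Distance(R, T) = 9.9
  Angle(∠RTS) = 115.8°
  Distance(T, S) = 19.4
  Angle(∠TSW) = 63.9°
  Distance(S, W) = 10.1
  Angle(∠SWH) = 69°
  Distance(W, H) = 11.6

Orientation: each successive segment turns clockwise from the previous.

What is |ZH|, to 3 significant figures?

31.5

Z is at the origin; ZR runs at 69.1° with length 25.1, so R = (8.95, 23.4). ∠ZRT = 131.1° gives RT at 20.2° from the x-axis; with |RT| = 9.9, T = (18.2, 26.9). ∠RTS = 115.8° gives TS at -44.0° from the x-axis; with |TS| = 19.4, S = (32.2, 13.4). ∠TSW = 63.9° gives SW at -160° from the x-axis; with |SW| = 10.1, W = (22.7, 9.95). ∠SWH = 69.0° gives WH at 88.9° from the x-axis; with |WH| = 11.6, H = (22.9, 21.6). Then |ZH| = |H − Z| = 31.5.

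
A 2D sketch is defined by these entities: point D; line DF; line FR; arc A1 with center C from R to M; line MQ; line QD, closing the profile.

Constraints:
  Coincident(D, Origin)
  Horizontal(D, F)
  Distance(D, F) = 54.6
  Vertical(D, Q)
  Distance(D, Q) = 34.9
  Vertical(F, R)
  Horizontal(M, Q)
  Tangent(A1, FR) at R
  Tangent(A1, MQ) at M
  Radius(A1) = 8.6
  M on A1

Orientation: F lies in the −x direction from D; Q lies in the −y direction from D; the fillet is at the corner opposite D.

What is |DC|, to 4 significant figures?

52.99

D is at the origin; DF is horizontal with |DF| = 54.6 and F on the −x side, so F = (-54.60, 0.000). DQ is vertical with |DQ| = 34.9 and Q on the −y side, so Q = (0.000, -34.90). The virtual corner opposite D is at (-54.60, -34.90). A1 meets FR tangentially, so CR is at right angles to FR and the tangent condition forces CM to be normal to MQ, with radius 8.6, so the center C sits 8.6 in from both sides at C = (-46.00, -26.30). Then |DC| = |C − D| = 52.99.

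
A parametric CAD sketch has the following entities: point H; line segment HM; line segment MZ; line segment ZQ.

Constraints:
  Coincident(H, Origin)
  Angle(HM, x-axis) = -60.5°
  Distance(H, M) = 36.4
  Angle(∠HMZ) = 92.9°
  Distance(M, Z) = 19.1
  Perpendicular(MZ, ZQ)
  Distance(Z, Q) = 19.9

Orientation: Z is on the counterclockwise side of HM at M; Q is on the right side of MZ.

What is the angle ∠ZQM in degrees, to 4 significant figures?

43.82°

∠HMZ = 92.9°, so MZ runs at -60.5° + (180° − 92.9°) = 26.60° from the x-axis; with |MZ| = 19.1, Z = M + 19.1·(cos 26.60°, sin 26.60°) = (35.00, -23.13). MZ ⟂ ZQ; with |ZQ| = 19.9 on the right of MZ, Q = Z + 19.9·(0.4478, -0.8942) = (43.91, -40.92). Then cos ∠ZQM = QZ·QM / (|QZ||QM|), giving 43.82°.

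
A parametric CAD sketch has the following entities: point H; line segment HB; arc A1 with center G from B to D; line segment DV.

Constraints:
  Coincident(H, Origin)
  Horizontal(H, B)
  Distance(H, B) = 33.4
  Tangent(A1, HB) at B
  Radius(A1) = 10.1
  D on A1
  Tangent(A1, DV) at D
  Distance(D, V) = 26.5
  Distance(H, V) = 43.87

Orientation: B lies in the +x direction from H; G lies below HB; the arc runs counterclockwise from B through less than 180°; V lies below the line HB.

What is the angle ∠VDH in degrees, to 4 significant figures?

115.1°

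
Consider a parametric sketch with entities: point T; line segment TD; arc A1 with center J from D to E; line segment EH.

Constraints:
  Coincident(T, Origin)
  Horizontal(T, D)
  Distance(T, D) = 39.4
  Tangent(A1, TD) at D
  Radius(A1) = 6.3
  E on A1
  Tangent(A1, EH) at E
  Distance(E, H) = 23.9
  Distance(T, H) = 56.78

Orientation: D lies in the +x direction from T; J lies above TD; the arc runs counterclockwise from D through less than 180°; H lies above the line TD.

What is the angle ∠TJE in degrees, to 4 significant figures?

163.6°

T is at the origin; TD is horizontal with |TD| = 39.4 and D on the +x side, so D = (39.40, 0.000). Since A1 is tangent to TD there, JD ⟂ TD, so J = D + (0, 6.3) = (39.40, 6.300). Since JE ⟂ EH (tangency), |JH| = √(6.3² + 23.9²) = 24.72 regardless of where E sits on A1. So H lies on both circle(T, 56.78) and circle(J, 24.72); the above-TD intersection is H = (48.70, 29.20). E is the foot of the tangent from H: E = (45.65, 5.497).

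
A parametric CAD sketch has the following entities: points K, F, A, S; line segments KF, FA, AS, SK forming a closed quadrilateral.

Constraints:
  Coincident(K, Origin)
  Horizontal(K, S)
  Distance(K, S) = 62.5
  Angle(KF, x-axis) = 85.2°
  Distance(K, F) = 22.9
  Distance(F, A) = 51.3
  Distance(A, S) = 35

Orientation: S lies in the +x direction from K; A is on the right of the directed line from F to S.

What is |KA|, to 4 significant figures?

37.40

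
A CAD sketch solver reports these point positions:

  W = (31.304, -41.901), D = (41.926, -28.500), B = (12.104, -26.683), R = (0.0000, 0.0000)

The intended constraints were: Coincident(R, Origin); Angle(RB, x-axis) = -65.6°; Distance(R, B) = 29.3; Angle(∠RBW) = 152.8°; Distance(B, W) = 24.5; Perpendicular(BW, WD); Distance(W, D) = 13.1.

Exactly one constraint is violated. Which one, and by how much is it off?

Distance(W, D) = 13.1 — off by 4.00.

R = (0.00, 0.00) ✓; RB at -65.60° ✓; |RB| = 29.30 ✓; ∠RBW = 152.8° ✓; |BW| = 24.50 ✓; ∠(BW, WD) = 90.00° ✓; |WD| = 17.10 ✗.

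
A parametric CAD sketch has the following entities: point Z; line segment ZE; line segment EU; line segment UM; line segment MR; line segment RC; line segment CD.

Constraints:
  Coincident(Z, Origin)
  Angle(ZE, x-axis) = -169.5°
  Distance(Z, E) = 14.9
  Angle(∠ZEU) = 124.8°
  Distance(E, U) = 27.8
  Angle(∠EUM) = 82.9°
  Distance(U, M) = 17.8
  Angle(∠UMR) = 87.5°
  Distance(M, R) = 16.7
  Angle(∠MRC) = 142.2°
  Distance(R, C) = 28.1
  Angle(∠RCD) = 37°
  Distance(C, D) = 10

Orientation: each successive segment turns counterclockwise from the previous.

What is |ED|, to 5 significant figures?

4.0010

Z is at the origin; ZE runs at -169.5° with length 14.9, so E = (-14.650, -2.7153). ∠ZEU = 124.8° gives EU at -114.30° from the x-axis; with |EU| = 27.8, U = (-26.091, -28.052). ∠EUM = 82.9° gives UM at -17.200° from the x-axis; with |UM| = 17.8, M = (-9.0866, -33.316). ∠UMR = 87.5° gives MR at 75.300° from the x-axis; with |MR| = 16.7, R = (-4.8489, -17.163). ∠MRC = 142.2° gives RC at 113.10° from the x-axis; with |RC| = 28.1, C = (-15.874, 8.6844). ∠RCD = 37.0° gives CD at -103.90° from the x-axis; with |CD| = 10.0, D = (-18.276, -1.0227). Then |ED| = |D − E| = 4.0010.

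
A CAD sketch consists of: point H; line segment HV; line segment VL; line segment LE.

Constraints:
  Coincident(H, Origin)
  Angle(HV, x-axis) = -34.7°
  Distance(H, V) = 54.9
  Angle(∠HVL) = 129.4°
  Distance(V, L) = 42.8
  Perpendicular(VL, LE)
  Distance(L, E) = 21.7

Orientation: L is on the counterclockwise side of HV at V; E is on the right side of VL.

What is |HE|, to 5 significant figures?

100.70

H is at the origin; HV runs at -34.7° with length 54.9, so V = 54.9·(cos -34.7°, sin -34.7°) = (45.136, -31.253). ∠HVL = 129.4°, so VL runs at -34.7° + (180° − 129.4°) = 15.900° from the x-axis; with |VL| = 42.8, L = V + 42.8·(cos 15.900°, sin 15.900°) = (86.298, -19.528). The perpendicularity gives LE at right angles to VL; with |LE| = 21.7 on the right of VL, E = L + 21.7·(0.27396, -0.96174) = (92.243, -40.398). Then |HE| = |E − H| = 100.70.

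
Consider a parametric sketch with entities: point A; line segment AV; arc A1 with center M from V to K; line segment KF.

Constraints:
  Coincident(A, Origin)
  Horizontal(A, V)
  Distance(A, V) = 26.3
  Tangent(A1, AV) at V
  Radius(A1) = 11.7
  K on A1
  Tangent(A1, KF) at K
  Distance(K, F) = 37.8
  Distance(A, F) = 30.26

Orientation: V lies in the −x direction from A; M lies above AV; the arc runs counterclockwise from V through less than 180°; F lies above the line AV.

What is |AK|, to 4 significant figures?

18.62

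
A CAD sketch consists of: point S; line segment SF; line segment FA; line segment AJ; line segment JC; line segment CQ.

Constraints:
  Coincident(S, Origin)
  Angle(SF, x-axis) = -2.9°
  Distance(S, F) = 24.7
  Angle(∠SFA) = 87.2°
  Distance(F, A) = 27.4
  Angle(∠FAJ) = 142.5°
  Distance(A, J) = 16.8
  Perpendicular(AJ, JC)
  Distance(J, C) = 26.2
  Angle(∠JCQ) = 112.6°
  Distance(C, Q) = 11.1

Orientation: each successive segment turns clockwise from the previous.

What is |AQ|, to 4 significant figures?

31.16

S is at the origin; SF runs at -2.9° with length 24.7, so F = (24.67, -1.250). ∠SFA = 87.2° gives FA at -95.70° from the x-axis; with |FA| = 27.4, A = (21.95, -28.51). ∠FAJ = 142.5° gives AJ at -133.2° from the x-axis; with |AJ| = 16.8, J = (10.45, -40.76). The perpendicularity gives JC at right angles to AJ, so JC runs at 136.8°; with |JC| = 26.2, C = (-8.652, -22.83). ∠JCQ = 112.6° gives CQ at 69.40° from the x-axis; with |CQ| = 11.1, Q = (-4.747, -12.44). Then |AQ| = |Q − A| = 31.16.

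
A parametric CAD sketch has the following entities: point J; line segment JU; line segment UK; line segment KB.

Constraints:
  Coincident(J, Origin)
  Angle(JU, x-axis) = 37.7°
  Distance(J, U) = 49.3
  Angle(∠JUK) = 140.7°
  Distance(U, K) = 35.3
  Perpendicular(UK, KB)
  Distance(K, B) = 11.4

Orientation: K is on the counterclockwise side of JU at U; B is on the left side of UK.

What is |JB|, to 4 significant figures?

76.08

J is at the origin; JU runs at 37.7° with length 49.3, so U = 49.3·(cos 37.7°, sin 37.7°) = (39.01, 30.15). ∠JUK = 140.7°, so UK runs at 37.7° + (180° − 140.7°) = 77.00° from the x-axis; with |UK| = 35.3, K = U + 35.3·(cos 77.00°, sin 77.00°) = (46.95, 64.54). UK ⟂ KB; with |KB| = 11.4 on the left of UK, B = K + 11.4·(-0.9744, 0.2250) = (35.84, 67.11). Then |JB| = |B − J| = 76.08.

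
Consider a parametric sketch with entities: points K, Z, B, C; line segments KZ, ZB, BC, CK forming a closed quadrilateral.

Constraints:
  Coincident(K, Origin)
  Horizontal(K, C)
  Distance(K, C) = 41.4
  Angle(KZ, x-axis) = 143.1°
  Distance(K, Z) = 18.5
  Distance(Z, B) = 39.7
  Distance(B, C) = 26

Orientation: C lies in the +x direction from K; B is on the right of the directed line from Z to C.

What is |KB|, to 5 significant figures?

21.234

K is at the origin; KC is horizontal with |KC| = 41.4 and C in +x, so C = (41.4, 0). KZ runs at 143.1° with |KZ| = 18.5, so Z = (-14.794, 11.108). B is determined by |ZB| = 39.7 and |BC| = 26.0 together: it lies at the intersection of circle(Z, 39.7) and circle(C, 26.0). With |ZC| = 57.281, the foot of the radical line on ZC is 36.497 from Z and the perpendicular offset is √(39.7² − 36.497²) = 15.621. Taking the right-of-ZC solution: B = (17.981, -11.294).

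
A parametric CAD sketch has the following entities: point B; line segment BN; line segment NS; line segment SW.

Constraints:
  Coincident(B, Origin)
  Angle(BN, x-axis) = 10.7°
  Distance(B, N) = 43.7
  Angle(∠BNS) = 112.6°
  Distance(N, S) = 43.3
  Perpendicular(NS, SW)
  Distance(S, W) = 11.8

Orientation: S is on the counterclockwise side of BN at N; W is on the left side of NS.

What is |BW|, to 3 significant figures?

66.5

B is at the origin; BN runs at 10.7° with length 43.7, so N = 43.7·(cos 10.7°, sin 10.7°) = (42.9, 8.11). ∠BNS = 112.6°, so NS runs at 10.7° + (180° − 112.6°) = 78.1° from the x-axis; with |NS| = 43.3, S = N + 43.3·(cos 78.1°, sin 78.1°) = (51.9, 50.5). The perpendicularity gives SW at right angles to NS; with |SW| = 11.8 on the left of NS, W = S + 11.8·(-0.979, 0.206) = (40.3, 52.9). Then |BW| = |W − B| = 66.5.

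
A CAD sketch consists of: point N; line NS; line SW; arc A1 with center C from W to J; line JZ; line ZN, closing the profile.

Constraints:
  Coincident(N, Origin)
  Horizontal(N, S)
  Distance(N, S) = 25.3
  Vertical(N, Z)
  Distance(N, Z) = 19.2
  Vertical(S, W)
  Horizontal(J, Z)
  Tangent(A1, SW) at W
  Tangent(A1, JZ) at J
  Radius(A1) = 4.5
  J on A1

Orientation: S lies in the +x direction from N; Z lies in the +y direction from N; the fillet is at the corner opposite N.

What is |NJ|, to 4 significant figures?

28.31

N is at the origin; N and S share the same y with |NS| = 25.3 and S on the +x side, so S = (25.30, 0.000). N and Z share the same x with |NZ| = 19.2 and Z on the +y side, so Z = (0.000, 19.20). The virtual corner opposite N is at (25.30, 19.20). Tangency of A1 to SW means the radius CW is perpendicular to SW and the tangent condition forces CJ to be normal to JZ, with radius 4.5, so the center C sits 4.5 in from both sides at C = (20.80, 14.70). That places the tangent points at W = (25.30, 14.70) on SW and J = (20.80, 19.20) on JZ. Then |NJ| = |J − N| = 28.31.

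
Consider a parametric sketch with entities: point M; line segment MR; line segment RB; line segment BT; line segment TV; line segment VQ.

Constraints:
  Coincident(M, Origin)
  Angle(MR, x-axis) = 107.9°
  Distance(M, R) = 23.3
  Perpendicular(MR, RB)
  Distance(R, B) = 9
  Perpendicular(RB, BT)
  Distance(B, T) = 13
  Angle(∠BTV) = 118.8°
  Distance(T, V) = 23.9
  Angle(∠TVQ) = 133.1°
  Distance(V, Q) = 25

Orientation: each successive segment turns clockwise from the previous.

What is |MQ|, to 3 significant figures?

36.3

M is at the origin; MR runs at 107.9° with length 23.3, so R = (-7.16, 22.2). MR ⟂ RB, so RB runs at 17.9°; with |RB| = 9.0, B = (1.40, 24.9). The perpendicularity gives BT at right angles to RB, so BT runs at -72.1°; with |BT| = 13.0, T = (5.40, 12.6). ∠BTV = 118.8° gives TV at -133° from the x-axis; with |TV| = 23.9, V = (-11.0, -4.83). ∠TVQ = 133.1° gives VQ at 180° from the x-axis; with |VQ| = 25.0, Q = (-36.0, -4.74). Then |MQ| = |Q − M| = 36.3.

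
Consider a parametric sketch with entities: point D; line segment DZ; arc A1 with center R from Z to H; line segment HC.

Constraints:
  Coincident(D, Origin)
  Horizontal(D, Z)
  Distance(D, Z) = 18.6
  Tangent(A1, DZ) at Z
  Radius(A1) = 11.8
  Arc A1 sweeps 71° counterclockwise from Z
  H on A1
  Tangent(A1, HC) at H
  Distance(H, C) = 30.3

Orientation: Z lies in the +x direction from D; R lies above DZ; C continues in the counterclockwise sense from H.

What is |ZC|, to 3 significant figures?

42.2

On A1, Z sits at bearing -90° from R; a 71° counterclockwise sweep puts H at bearing -19°, so H = R + 11.8·(cos -19°, sin -19°) = (29.8, 7.96). Tangency of A1 to HC means the radius RH is perpendicular to HC, so HC runs along (−sin -19°, cos -19°); with |HC| = 30.3, C = (39.6, 36.6). Then |ZC| = |C − Z| = 42.2.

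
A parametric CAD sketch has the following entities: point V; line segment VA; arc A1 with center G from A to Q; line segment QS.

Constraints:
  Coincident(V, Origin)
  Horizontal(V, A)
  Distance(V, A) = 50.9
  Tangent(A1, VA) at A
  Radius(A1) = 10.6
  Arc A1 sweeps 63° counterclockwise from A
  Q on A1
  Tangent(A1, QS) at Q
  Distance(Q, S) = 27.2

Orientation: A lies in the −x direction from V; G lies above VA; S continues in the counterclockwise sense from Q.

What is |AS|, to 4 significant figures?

37.10

On A1, A sits at bearing -90° from G; a 63° counterclockwise sweep puts Q at bearing -27°, so Q = G + 10.6·(cos -27°, sin -27°) = (-41.46, 5.788). Tangency of A1 to QS means the radius GQ is perpendicular to QS, so QS runs along (−sin -27°, cos -27°); with |QS| = 27.2, S = (-29.11, 30.02). Then |AS| = |S − A| = 37.10.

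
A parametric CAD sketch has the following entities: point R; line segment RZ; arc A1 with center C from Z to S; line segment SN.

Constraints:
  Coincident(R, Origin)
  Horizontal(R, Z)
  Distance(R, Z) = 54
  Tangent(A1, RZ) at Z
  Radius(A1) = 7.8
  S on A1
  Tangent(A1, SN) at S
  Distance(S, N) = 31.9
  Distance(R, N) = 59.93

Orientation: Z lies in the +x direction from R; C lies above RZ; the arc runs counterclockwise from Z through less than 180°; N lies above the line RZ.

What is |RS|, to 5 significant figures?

61.898

Checks: |CS| = 7.800 ✓; ∠(CS, SN) = 90.00° ✓; |SN| = 31.90 ✓; |RN| = 59.93 ✓.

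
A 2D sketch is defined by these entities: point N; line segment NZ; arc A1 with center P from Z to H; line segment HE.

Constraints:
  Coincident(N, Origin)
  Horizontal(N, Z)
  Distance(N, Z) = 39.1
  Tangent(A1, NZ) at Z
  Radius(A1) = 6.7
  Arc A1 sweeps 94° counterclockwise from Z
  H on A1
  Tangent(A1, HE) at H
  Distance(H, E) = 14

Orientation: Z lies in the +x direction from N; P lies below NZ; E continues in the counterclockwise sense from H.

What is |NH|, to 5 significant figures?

33.199

N is at the origin; NZ is horizontal with |NZ| = 39.1 and Z on the +x side, so Z = (39.100, 0.0000). Since A1 is tangent to NZ there, PZ ⟂ NZ, so P = Z + (0, -6.7) = (39.100, -6.7000). On A1, Z sits at bearing 90° from P; a 94° counterclockwise sweep puts H at bearing 184°, so H = P + 6.7·(cos 184°, sin 184°) = (32.416, -7.1674). Then |NH| = |H − N| = 33.199.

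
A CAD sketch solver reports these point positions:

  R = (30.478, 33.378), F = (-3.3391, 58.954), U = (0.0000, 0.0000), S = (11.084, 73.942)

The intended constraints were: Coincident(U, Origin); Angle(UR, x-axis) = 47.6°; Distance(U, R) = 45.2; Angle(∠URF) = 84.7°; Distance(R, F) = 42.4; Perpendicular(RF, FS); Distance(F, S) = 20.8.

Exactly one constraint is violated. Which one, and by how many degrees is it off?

Perpendicular(RF, FS) — off by 6.80°.

U = (0.00, 0.00) ✓; UR at 47.60° ✓; |UR| = 45.20 ✓; ∠URF = 84.70° ✓; |RF| = 42.40 ✓; ∠(RF, FS) = 96.80° ✗; |FS| = 20.80 ✓.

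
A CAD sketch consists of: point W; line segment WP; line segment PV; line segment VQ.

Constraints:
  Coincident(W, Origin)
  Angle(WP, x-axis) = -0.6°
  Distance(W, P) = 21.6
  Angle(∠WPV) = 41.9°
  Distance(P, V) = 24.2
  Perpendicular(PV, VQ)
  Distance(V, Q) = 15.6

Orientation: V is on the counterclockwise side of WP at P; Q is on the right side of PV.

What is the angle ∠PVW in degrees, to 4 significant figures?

60.62°

W is at the origin; WP runs at -0.6° with length 21.6, so P = 21.6·(cos -0.6°, sin -0.6°) = (21.60, -0.2262). ∠WPV = 41.9°, so PV runs at -0.6° + (180° − 41.9°) = 137.5° from the x-axis; with |PV| = 24.2, V = P + 24.2·(cos 137.5°, sin 137.5°) = (3.757, 16.12). Then cos ∠PVW = VP·VW / (|VP||VW|), giving 60.62°.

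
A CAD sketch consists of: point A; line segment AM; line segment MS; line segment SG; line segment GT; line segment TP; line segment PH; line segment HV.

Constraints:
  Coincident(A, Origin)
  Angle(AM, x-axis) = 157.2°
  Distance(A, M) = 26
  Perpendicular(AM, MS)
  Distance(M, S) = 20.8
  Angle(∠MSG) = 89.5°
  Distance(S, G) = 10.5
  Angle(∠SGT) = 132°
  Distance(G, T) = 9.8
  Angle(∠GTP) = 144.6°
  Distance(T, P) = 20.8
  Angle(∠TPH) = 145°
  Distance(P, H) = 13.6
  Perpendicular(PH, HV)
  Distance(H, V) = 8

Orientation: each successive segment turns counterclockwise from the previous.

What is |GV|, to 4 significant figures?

36.39

A is at the origin; AM runs at 157.2° with length 26.0, so M = (-23.97, 10.08). AM is perpendicular to MS, so MS runs at -112.8°; with |MS| = 20.8, S = (-32.03, -9.099). ∠MSG = 89.5° gives SG at -22.30° from the x-axis; with |SG| = 10.5, G = (-22.31, -13.08). ∠SGT = 132.0° gives GT at 25.70° from the x-axis; with |GT| = 9.8, T = (-13.48, -8.834). ∠GTP = 144.6° gives TP at 61.10° from the x-axis; with |TP| = 20.8, P = (-3.431, 9.376). ∠TPH = 145.0° gives PH at 96.10° from the x-axis; with |PH| = 13.6, H = (-4.876, 22.90). PH ⟂ HV, so HV runs at -173.9°; with |HV| = 8.0, V = (-12.83, 22.05). Then |GV| = |V − G| = 36.39.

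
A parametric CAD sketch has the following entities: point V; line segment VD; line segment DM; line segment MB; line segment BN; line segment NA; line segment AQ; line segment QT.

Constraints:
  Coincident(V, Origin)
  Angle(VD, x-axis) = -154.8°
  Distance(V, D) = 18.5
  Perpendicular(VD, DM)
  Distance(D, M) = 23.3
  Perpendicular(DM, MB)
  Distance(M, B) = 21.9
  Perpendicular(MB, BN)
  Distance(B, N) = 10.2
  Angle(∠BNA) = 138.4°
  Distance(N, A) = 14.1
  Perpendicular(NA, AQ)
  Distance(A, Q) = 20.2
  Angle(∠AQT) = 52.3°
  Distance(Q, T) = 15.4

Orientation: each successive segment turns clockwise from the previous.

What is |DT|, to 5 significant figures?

22.635

V is at the origin; VD runs at -154.8° with length 18.5, so D = (-16.739, -7.8769). VD ⟂ DM, so DM runs at 115.20°; with |DM| = 23.3, M = (-26.660, 13.206). The perpendicularity gives MB at right angles to DM, so MB runs at 25.200°; with |MB| = 21.9, B = (-6.8442, 22.530). The perpendicularity gives BN at right angles to MB, so BN runs at -64.800°; with |BN| = 10.2, N = (-2.5013, 13.301). ∠BNA = 138.4° gives NA at -106.40° from the x-axis; with |NA| = 14.1, A = (-6.4823, -0.22544). NA ⟂ AQ, so AQ runs at 163.60°; with |AQ| = 20.2, Q = (-25.860, 5.4779). ∠AQT = 52.3° gives QT at 35.900° from the x-axis; with |QT| = 15.4, T = (-13.386, 14.508). Then |DT| = |T − D| = 22.635.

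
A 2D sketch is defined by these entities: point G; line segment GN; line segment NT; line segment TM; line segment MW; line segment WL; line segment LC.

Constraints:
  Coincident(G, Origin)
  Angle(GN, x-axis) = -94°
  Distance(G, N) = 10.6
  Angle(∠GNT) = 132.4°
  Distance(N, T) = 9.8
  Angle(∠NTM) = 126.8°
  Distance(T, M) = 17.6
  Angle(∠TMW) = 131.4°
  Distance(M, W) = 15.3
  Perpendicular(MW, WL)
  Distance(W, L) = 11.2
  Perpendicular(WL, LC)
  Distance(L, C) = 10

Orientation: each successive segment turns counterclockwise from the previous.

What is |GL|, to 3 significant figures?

23.2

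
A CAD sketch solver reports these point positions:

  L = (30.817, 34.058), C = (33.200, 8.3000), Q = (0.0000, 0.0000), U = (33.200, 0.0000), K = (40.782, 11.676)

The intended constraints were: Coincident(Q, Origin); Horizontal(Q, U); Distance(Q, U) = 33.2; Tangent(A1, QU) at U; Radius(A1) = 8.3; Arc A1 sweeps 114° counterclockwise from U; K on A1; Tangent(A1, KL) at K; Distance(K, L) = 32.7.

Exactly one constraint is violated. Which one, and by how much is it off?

Distance(K, L) = 32.7 — off by 8.20.

Q = (0.00, 0.00) ✓; Q.y = 0.00, U.y = 0.00 ✓; |QU| = 33.20 ✓; ∠(CU, UQ) = 90.00° ✓; |CU| = 8.300 ✓; bearing(C→K) − bearing(C→U) = 114.0° ✓; |CK| = 8.300 ✓; ∠(CK, KL) = 90.00° ✓; |KL| = 24.50 ✗.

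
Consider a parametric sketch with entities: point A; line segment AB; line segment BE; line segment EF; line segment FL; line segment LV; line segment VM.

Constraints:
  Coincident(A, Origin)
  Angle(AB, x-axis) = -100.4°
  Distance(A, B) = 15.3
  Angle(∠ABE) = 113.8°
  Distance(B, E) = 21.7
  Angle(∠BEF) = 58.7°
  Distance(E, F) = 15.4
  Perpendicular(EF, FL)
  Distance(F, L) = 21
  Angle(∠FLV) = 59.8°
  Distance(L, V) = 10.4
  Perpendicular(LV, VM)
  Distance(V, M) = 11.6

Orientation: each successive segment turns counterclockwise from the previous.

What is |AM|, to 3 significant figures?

17.8

A is at the origin; AB runs at -100.4° with length 15.3, so B = (-2.76, -15.0). ∠ABE = 113.8° gives BE at -34.2° from the x-axis; with |BE| = 21.7, E = (15.2, -27.2). ∠BEF = 58.7° gives EF at 87.1° from the x-axis; with |EF| = 15.4, F = (16.0, -11.9). EF ⟂ FL, so FL runs at 177°; with |FL| = 21.0, L = (-5.01, -10.8). ∠FLV = 59.8° gives LV at -62.7° from the x-axis; with |LV| = 10.4, V = (-0.238, -20.0). LV is perpendicular to VM, so VM runs at 27.3°; with |VM| = 11.6, M = (10.1, -14.7). Then |AM| = |M − A| = 17.8.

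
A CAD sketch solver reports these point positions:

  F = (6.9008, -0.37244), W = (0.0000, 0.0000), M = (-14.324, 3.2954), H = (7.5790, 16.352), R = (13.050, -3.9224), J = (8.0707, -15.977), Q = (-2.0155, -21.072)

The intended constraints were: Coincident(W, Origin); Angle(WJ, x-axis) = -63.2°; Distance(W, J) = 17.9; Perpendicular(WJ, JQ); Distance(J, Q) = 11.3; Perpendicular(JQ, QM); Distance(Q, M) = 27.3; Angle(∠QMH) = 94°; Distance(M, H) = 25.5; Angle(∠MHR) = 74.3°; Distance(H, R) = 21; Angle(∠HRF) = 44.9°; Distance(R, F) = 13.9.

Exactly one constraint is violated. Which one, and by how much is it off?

Distance(R, F) = 13.9 — off by 6.80.

W = (0.00, 0.00) ✓; WJ at -63.20° ✓; |WJ| = 17.90 ✓; ∠(WJ, JQ) = 90.00° ✓; |JQ| = 11.30 ✓; ∠(JQ, QM) = 90.00° ✓; |QM| = 27.30 ✓; ∠QMH = 94.00° ✓; |MH| = 25.50 ✓; ∠MHR = 74.30° ✓; |HR| = 21.00 ✓; ∠HRF = 44.90° ✓; |RF| = 7.100 ✗.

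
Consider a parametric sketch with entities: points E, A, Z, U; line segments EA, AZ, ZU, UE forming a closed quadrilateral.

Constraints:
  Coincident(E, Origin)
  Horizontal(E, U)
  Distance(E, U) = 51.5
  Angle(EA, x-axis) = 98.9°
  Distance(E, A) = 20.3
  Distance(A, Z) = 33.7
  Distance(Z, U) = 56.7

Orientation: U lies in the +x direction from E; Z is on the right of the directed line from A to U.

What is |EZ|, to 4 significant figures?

14.09

Checks: |AZ| = 33.70 ✓; |ZU| = 56.70 ✓.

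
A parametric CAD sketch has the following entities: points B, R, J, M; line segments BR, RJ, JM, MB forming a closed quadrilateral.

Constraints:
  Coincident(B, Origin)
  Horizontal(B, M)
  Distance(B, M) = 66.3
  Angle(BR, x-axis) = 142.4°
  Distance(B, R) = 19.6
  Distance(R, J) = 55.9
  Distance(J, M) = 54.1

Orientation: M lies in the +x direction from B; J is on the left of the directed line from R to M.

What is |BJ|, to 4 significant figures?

52.44

Checks: |RJ| = 55.90 ✓; |JM| = 54.10 ✓.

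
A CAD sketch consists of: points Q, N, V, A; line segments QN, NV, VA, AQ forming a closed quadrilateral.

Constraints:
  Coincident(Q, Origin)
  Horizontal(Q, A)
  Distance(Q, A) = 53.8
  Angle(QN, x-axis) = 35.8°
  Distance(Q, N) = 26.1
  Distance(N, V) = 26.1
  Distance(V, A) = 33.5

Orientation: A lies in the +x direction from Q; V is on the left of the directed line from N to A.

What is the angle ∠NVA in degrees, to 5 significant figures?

73.195°

Checks: |NV| = 26.10 ✓; |VA| = 33.50 ✓.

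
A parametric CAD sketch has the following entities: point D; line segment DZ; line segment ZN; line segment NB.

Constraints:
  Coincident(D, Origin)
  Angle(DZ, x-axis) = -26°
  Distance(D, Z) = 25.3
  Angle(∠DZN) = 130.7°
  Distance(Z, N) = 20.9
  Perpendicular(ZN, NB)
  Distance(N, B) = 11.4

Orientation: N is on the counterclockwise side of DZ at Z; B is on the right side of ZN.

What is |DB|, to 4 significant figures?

48.31

D is at the origin; DZ runs at -26.0° with length 25.3, so Z = 25.3·(cos -26.0°, sin -26.0°) = (22.74, -11.09). ∠DZN = 130.7°, so ZN runs at -26.0° + (180° − 130.7°) = 23.30° from the x-axis; with |ZN| = 20.9, N = Z + 20.9·(cos 23.30°, sin 23.30°) = (41.94, -2.824). ZN ⟂ NB; with |NB| = 11.4 on the right of ZN, B = N + 11.4·(0.3955, -0.9184) = (46.44, -13.29). Then |DB| = |B − D| = 48.31.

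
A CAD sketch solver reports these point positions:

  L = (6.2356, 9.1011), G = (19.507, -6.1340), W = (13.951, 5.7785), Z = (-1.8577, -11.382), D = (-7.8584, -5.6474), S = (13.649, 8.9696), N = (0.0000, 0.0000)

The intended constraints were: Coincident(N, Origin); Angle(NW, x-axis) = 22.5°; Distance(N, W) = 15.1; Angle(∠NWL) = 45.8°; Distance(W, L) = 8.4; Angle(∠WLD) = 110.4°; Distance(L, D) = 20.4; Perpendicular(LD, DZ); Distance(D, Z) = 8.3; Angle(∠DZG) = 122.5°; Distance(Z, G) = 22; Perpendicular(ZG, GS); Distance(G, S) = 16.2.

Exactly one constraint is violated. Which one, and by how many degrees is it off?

Perpendicular(ZG, GS) — off by 7.40°.

N = (0.00, 0.00) ✓; NW at 22.50° ✓; |NW| = 15.10 ✓; ∠NWL = 45.80° ✓; |WL| = 8.400 ✓; ∠WLD = 110.4° ✓; |LD| = 20.40 ✓; ∠(LD, DZ) = 90.00° ✓; |DZ| = 8.300 ✓; ∠DZG = 122.5° ✓; |ZG| = 22.00 ✓; ∠(ZG, GS) = 97.40° ✗; |GS| = 16.20 ✓.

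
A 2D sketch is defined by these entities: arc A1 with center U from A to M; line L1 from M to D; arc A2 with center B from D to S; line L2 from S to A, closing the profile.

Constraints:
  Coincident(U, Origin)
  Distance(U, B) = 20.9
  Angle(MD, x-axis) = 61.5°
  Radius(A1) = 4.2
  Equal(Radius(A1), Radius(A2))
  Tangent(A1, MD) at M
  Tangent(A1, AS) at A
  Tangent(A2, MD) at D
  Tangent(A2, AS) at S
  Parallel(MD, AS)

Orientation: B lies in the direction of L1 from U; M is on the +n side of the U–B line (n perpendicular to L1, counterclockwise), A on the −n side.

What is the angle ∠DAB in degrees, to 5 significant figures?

10.533°

Tangency of A1 to both parallel lines with radius 4.2 puts M and A at U ± 4.2·n: M = (-3.6910, 2.0041), A = (3.6910, -2.0041). Equal radii place D and S the same way about B: D = B + 4.2·n = (6.2816, 20.371), S = B − 4.2·n = (13.664, 16.363). Then cos ∠DAB = AD·AB / (|AD||AB|), giving 10.533°.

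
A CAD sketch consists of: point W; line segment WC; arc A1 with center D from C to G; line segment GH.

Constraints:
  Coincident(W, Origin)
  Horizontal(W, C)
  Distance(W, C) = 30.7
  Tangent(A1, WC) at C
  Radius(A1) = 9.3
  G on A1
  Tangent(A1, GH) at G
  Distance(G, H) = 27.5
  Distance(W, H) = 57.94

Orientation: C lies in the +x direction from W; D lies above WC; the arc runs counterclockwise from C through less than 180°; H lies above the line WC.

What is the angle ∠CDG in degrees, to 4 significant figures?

72.64°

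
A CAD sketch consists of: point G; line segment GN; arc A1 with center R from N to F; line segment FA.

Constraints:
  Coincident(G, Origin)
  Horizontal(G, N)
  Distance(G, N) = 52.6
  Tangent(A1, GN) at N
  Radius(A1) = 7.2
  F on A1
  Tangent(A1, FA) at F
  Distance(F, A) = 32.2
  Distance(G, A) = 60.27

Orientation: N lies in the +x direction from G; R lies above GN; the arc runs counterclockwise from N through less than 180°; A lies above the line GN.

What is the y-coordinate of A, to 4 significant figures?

39.44

Checks: ∠(RN, NG) = 90.00° ✓; |RN| = 7.200 ✓; |RF| = 7.200 ✓; ∠(RF, FA) = 90.00° ✓; |FA| = 32.20 ✓; |GA| = 60.27 ✓.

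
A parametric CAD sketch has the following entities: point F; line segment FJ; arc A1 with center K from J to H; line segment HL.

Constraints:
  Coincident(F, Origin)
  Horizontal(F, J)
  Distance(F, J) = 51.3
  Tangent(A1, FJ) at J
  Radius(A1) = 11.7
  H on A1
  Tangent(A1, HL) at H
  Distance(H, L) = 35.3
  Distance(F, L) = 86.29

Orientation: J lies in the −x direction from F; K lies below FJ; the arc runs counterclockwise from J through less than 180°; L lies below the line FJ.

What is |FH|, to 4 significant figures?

62.15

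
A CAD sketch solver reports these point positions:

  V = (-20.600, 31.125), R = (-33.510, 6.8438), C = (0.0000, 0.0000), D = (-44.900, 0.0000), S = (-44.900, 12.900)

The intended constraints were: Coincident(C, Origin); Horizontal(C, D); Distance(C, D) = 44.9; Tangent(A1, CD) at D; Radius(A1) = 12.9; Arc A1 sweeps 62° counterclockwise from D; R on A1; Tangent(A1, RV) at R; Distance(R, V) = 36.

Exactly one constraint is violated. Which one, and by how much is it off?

Distance(R, V) = 36 — off by 8.50.

C = (0.00, 0.00) ✓; C.y = 0.00, D.y = 0.00 ✓; |CD| = 44.90 ✓; ∠(SD, DC) = 90.00° ✓; |SD| = 12.90 ✓; bearing(S→R) − bearing(S→D) = 62.00° ✓; |SR| = 12.90 ✓; ∠(SR, RV) = 90.00° ✓; |RV| = 27.50 ✗.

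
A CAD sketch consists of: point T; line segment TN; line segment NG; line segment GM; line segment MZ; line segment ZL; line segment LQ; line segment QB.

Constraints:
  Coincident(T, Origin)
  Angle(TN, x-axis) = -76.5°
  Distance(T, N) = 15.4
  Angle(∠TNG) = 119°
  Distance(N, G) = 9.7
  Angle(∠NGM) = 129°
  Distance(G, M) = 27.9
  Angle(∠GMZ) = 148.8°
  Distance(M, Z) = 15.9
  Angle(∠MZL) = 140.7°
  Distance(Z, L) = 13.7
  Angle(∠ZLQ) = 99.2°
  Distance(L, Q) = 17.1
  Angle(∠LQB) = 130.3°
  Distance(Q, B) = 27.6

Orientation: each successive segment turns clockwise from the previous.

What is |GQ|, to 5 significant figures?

42.752

T is at the origin; TN runs at -76.5° with length 15.4, so N = (3.5951, -14.974). ∠TNG = 119.0° gives NG at -137.50° from the x-axis; with |NG| = 9.7, G = (-3.5565, -21.528). ∠NGM = 129.0° gives GM at 171.50° from the x-axis; with |GM| = 27.9, M = (-31.150, -17.404). ∠GMZ = 148.8° gives MZ at 140.30° from the x-axis; with |MZ| = 15.9, Z = (-43.384, -7.2474). ∠MZL = 140.7° gives ZL at 101.00° from the x-axis; with |ZL| = 13.7, L = (-45.998, 6.2009). ∠ZLQ = 99.2° gives LQ at 20.200° from the x-axis; with |LQ| = 17.1, Q = (-29.949, 12.105). Then |GQ| = |Q − G| = 42.752.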